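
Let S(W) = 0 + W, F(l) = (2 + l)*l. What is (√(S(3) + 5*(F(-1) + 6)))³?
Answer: 56*√7 ≈ 148.16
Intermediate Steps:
F(l) = l*(2 + l)
S(W) = W
(√(S(3) + 5*(F(-1) + 6)))³ = (√(3 + 5*(-(2 - 1) + 6)))³ = (√(3 + 5*(-1*1 + 6)))³ = (√(3 + 5*(-1 + 6)))³ = (√(3 + 5*5))³ = (√(3 + 25))³ = (√28)³ = (2*√7)³ = 56*√7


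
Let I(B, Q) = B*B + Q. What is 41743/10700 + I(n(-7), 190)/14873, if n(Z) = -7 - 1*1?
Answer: 5827677/1487300 ≈ 3.9183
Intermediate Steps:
n(Z) = -8 (n(Z) = -7 - 1 = -8)
I(B, Q) = Q + B**2 (I(B, Q) = B**2 + Q = Q + B**2)
41743/10700 + I(n(-7), 190)/14873 = 41743/10700 + (190 + (-8)**2)/14873 = 41743*(1/10700) + (190 + 64)*(1/14873) = 41743/10700 + 254*(1/14873) = 41743/10700 + 254/14873 = 5827677/1487300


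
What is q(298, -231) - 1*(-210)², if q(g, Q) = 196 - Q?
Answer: -43673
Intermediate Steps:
q(298, -231) - 1*(-210)² = (196 - 1*(-231)) - 1*(-210)² = (196 + 231) - 1*44100 = 427 - 44100 = -43673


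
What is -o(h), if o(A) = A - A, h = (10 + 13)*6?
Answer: 0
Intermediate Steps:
h = 138 (h = 23*6 = 138)
o(A) = 0
-o(h) = -1*0 = 0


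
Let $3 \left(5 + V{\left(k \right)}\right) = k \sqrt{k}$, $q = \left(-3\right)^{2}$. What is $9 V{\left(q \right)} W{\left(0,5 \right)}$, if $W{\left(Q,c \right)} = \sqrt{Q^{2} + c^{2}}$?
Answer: $180$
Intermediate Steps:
$q = 9$
$V{\left(k \right)} = -5 + \frac{k^{\frac{3}{2}}}{3}$ ($V{\left(k \right)} = -5 + \frac{k \sqrt{k}}{3} = -5 + \frac{k^{\frac{3}{2}}}{3}$)
$9 V{\left(q \right)} W{\left(0,5 \right)} = 9 \left(-5 + \frac{9^{\frac{3}{2}}}{3}\right) \sqrt{0^{2} + 5^{2}} = 9 \left(-5 + \frac{1}{3} \cdot 27\right) \sqrt{0 + 25} = 9 \left(-5 + 9\right) \sqrt{25} = 9 \cdot 4 \cdot 5 = 36 \cdot 5 = 180$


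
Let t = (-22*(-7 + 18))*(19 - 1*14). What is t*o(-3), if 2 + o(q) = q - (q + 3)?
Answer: 6050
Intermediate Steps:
t = -1210 (t = (-22*11)*(19 - 14) = -242*5 = -1210)
o(q) = -5 (o(q) = -2 + (q - (q + 3)) = -2 + (q - (3 + q)) = -2 + (q + (-3 - q)) = -2 - 3 = -5)
t*o(-3) = -1210*(-5) = 6050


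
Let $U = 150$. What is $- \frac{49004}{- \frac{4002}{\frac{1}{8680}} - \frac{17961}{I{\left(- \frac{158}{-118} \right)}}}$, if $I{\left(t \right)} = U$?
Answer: $\frac{2450200}{1736873987} \approx 0.0014107$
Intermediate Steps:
$I{\left(t \right)} = 150$
$- \frac{49004}{- \frac{4002}{\frac{1}{8680}} - \frac{17961}{I{\left(- \frac{158}{-118} \right)}}} = - \frac{49004}{- \frac{4002}{\frac{1}{8680}} - \frac{17961}{150}} = - \frac{49004}{- 4002 \frac{1}{\frac{1}{8680}} - \frac{5987}{50}} = - \frac{49004}{\left(-4002\right) 8680 - \frac{5987}{50}} = - \frac{49004}{-34737360 - \frac{5987}{50}} = - \frac{49004}{- \frac{1736873987}{50}} = \left(-49004\right) \left(- \frac{50}{1736873987}\right) = \frac{2450200}{1736873987}$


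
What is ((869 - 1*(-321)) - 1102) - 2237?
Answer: -2149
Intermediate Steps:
((869 - 1*(-321)) - 1102) - 2237 = ((869 + 321) - 1102) - 2237 = (1190 - 1102) - 2237 = 88 - 2237 = -2149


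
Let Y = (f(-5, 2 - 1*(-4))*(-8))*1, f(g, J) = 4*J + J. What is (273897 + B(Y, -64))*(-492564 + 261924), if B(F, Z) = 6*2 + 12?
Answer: -63177139440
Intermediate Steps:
f(g, J) = 5*J
Y = -240 (Y = ((5*(2 - 1*(-4)))*(-8))*1 = ((5*(2 + 4))*(-8))*1 = ((5*6)*(-8))*1 = (30*(-8))*1 = -240*1 = -240)
B(F, Z) = 24 (B(F, Z) = 12 + 12 = 24)
(273897 + B(Y, -64))*(-492564 + 261924) = (273897 + 24)*(-492564 + 261924) = 273921*(-230640) = -63177139440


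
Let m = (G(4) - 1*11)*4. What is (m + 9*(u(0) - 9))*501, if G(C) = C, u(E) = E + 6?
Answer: -27555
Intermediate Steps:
u(E) = 6 + E
m = -28 (m = (4 - 1*11)*4 = (4 - 11)*4 = -7*4 = -28)
(m + 9*(u(0) - 9))*501 = (-28 + 9*((6 + 0) - 9))*501 = (-28 + 9*(6 - 9))*501 = (-28 + 9*(-3))*501 = (-28 - 27)*501 = -55*501 = -27555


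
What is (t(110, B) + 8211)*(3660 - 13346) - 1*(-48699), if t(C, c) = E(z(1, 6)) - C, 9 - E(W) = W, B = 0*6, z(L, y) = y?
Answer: -78446645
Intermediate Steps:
B = 0
E(W) = 9 - W
t(C, c) = 3 - C (t(C, c) = (9 - 1*6) - C = (9 - 6) - C = 3 - C)
(t(110, B) + 8211)*(3660 - 13346) - 1*(-48699) = ((3 - 1*110) + 8211)*(3660 - 13346) - 1*(-48699) = ((3 - 110) + 8211)*(-9686) + 48699 = (-107 + 8211)*(-9686) + 48699 = 8104*(-9686) + 48699 = -78495344 + 48699 = -78446645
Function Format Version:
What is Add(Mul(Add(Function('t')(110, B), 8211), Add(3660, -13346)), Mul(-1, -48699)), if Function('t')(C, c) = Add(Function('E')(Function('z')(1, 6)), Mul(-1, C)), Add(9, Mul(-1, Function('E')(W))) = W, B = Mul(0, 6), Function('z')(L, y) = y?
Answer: -78446645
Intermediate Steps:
B = 0
Function('E')(W) = Add(9, Mul(-1, W))
Function('t')(C, c) = Add(3, Mul(-1, C)) (Function('t')(C, c) = Add(Add(9, Mul(-1, 6)), Mul(-1, C)) = Add(Add(9, -6), Mul(-1, C)) = Add(3, Mul(-1, C)))
Add(Mul(Add(Function('t')(110, B), 8211), Add(3660, -13346)), Mul(-1, -48699)) = Add(Mul(Add(Add(3, Mul(-1, 110)), 8211), Add(3660, -13346)), Mul(-1, -48699)) = Add(Mul(Add(Add(3, -110), 8211), -9686), 48699) = Add(Mul(Add(-107, 8211), -9686), 48699) = Add(Mul(8104, -9686), 48699) = Add(-78495344, 48699) = -78446645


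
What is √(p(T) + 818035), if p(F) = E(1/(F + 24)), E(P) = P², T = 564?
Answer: √282830693041/588 ≈ 904.45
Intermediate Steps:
p(F) = (24 + F)⁻² (p(F) = (1/(F + 24))² = (1/(24 + F))² = (24 + F)⁻²)
√(p(T) + 818035) = √((24 + 564)⁻² + 818035) = √(588⁻² + 818035) = √(1/345744 + 818035) = √(282830693041/345744) = √282830693041/588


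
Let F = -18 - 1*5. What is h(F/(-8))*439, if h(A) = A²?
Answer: 232231/64 ≈ 3628.6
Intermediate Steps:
F = -23 (F = -18 - 5 = -23)
h(F/(-8))*439 = (-23/(-8))²*439 = (-23*(-⅛))²*439 = (23/8)²*439 = (529/64)*439 = 232231/64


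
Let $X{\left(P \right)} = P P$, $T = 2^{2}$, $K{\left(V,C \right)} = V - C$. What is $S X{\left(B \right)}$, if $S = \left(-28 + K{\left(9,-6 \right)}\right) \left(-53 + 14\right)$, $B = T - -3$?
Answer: $24843$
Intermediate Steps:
$T = 4$
$B = 7$ ($B = 4 - -3 = 4 + 3 = 7$)
$S = 507$ ($S = \left(-28 + \left(9 - -6\right)\right) \left(-53 + 14\right) = \left(-28 + \left(9 + 6\right)\right) \left(-39\right) = \left(-28 + 15\right) \left(-39\right) = \left(-13\right) \left(-39\right) = 507$)
$X{\left(P \right)} = P^{2}$
$S X{\left(B \right)} = 507 \cdot 7^{2} = 507 \cdot 49 = 24843$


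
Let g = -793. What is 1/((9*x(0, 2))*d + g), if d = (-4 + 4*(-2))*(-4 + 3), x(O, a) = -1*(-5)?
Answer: -1/253 ≈ -0.0039526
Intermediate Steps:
x(O, a) = 5
d = 12 (d = (-4 - 8)*(-1) = -12*(-1) = 12)
1/((9*x(0, 2))*d + g) = 1/((9*5)*12 - 793) = 1/(45*12 - 793) = 1/(540 - 793) = 1/(-253) = -1/253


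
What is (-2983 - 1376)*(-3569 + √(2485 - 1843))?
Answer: 15557271 - 4359*√642 ≈ 1.5447e+7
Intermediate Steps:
(-2983 - 1376)*(-3569 + √(2485 - 1843)) = -4359*(-3569 + √642) = 15557271 - 4359*√642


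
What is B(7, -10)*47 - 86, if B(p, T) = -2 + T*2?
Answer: -1120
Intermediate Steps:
B(p, T) = -2 + 2*T
B(7, -10)*47 - 86 = (-2 + 2*(-10))*47 - 86 = (-2 - 20)*47 - 86 = -22*47 - 86 = -1034 - 86 = -1120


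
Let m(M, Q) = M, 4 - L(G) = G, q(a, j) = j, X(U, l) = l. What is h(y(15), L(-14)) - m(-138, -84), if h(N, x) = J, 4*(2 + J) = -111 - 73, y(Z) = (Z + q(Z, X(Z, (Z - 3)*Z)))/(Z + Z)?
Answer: 90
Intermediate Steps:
L(G) = 4 - G
y(Z) = (Z + Z*(-3 + Z))/(2*Z) (y(Z) = (Z + (Z - 3)*Z)/(Z + Z) = (Z + (-3 + Z)*Z)/((2*Z)) = (Z + Z*(-3 + Z))*(1/(2*Z)) = (Z + Z*(-3 + Z))/(2*Z))
J = -48 (J = -2 + (-111 - 73)/4 = -2 + (¼)*(-184) = -2 - 46 = -48)
h(N, x) = -48
h(y(15), L(-14)) - m(-138, -84) = -48 - 1*(-138) = -48 + 138 = 90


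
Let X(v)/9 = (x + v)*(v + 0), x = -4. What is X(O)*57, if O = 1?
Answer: -1539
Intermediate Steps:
X(v) = 9*v*(-4 + v) (X(v) = 9*((-4 + v)*(v + 0)) = 9*((-4 + v)*v) = 9*(v*(-4 + v)) = 9*v*(-4 + v))
X(O)*57 = (9*1*(-4 + 1))*57 = (9*1*(-3))*57 = -27*57 = -1539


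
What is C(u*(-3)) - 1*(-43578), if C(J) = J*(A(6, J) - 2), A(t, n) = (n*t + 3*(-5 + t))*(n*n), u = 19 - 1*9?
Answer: 4822638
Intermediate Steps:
u = 10 (u = 19 - 9 = 10)
A(t, n) = n²*(-15 + 3*t + n*t) (A(t, n) = (n*t + (-15 + 3*t))*n² = (-15 + 3*t + n*t)*n² = n²*(-15 + 3*t + n*t))
C(J) = J*(-2 + J²*(3 + 6*J)) (C(J) = J*(J²*(-15 + 3*6 + J*6) - 2) = J*(J²*(-15 + 18 + 6*J) - 2) = J*(J²*(3 + 6*J) - 2) = J*(-2 + J²*(3 + 6*J)))
C(u*(-3)) - 1*(-43578) = (10*(-3))*(-2 + (10*(-3))²*(3 + 6*(10*(-3)))) - 1*(-43578) = -30*(-2 + (-30)²*(3 + 6*(-30))) + 43578 = -30*(-2 + 900*(3 - 180)) + 43578 = -30*(-2 + 900*(-177)) + 43578 = -30*(-2 - 159300) + 43578 = -30*(-159302) + 43578 = 4779060 + 43578 = 4822638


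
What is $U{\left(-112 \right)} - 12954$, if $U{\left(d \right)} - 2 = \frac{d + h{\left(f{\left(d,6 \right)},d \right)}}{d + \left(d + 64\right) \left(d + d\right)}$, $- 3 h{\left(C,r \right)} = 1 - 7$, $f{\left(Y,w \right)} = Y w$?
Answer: $- \frac{13780939}{1064} \approx -12952.0$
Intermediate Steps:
$h{\left(C,r \right)} = 2$ ($h{\left(C,r \right)} = - \frac{1 - 7}{3} = \left(- \frac{1}{3}\right) \left(-6\right) = 2$)
$U{\left(d \right)} = 2 + \frac{2 + d}{d + 2 d \left(64 + d\right)}$ ($U{\left(d \right)} = 2 + \frac{d + 2}{d + \left(d + 64\right) \left(d + d\right)} = 2 + \frac{2 + d}{d + \left(64 + d\right) 2 d} = 2 + \frac{2 + d}{d + 2 d \left(64 + d\right)}$)
$U{\left(-112 \right)} - 12954 = \frac{2 + 4 \left(-112\right)^{2} + 259 \left(-112\right)}{\left(-112\right) \left(129 + 2 \left(-112\right)\right)} - 12954 = - \frac{2 + 4 \cdot 12544 - 29008}{112 \left(129 - 224\right)} - 12954 = - \frac{2 + 50176 - 29008}{112 \left(-95\right)} - 12954 = \left(- \frac{1}{112}\right) \left(- \frac{1}{95}\right) 21170 - 12954 = \frac{2117}{1064} - 12954 = - \frac{13780939}{1064}$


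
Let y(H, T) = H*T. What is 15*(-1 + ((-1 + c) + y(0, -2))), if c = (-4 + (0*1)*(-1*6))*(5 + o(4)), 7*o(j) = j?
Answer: -2550/7 ≈ -364.29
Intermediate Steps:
o(j) = j/7
c = -156/7 (c = (-4 + (0*1)*(-1*6))*(5 + (1/7)*4) = (-4 + 0*(-6))*(5 + 4/7) = (-4 + 0)*(39/7) = -4*39/7 = -156/7 ≈ -22.286)
15*(-1 + ((-1 + c) + y(0, -2))) = 15*(-1 + ((-1 - 156/7) + 0*(-2))) = 15*(-1 + (-163/7 + 0)) = 15*(-1 - 163/7) = 15*(-170/7) = -2550/7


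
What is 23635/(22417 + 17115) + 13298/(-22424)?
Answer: 268419/55404098 ≈ 0.0048447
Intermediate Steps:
23635/(22417 + 17115) + 13298/(-22424) = 23635/39532 + 13298*(-1/22424) = 23635*(1/39532) - 6649/11212 = 23635/39532 - 6649/11212 = 268419/55404098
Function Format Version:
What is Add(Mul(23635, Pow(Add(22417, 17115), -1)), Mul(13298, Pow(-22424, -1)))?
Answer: Rational(268419, 55404098) ≈ 0.0048447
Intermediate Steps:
Add(Mul(23635, Pow(Add(22417, 17115), -1)), Mul(13298, Pow(-22424, -1))) = Add(Mul(23635, Pow(39532, -1)), Mul(13298, Rational(-1, 22424))) = Add(Mul(23635, Rational(1, 39532)), Rational(-6649, 11212)) = Add(Rational(23635, 39532), Rational(-6649, 11212)) = Rational(268419, 55404098)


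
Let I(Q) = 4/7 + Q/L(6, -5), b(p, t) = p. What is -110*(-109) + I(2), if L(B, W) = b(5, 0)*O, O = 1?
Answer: 419684/35 ≈ 11991.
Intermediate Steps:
L(B, W) = 5 (L(B, W) = 5*1 = 5)
I(Q) = 4/7 + Q/5
-110*(-109) + I(2) = -110*(-109) + (4/7 + (⅕)*2) = 11990 + (4/7 + ⅖) = 11990 + 34/35 = 419684/35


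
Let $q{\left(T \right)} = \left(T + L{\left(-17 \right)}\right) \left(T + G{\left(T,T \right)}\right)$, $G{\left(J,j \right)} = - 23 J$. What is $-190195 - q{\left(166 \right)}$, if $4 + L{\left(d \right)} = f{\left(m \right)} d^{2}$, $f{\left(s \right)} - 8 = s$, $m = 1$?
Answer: $9900281$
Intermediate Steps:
$f{\left(s \right)} = 8 + s$
$L{\left(d \right)} = -4 + 9 d^{2}$ ($L{\left(d \right)} = -4 + \left(8 + 1\right) d^{2} = -4 + 9 d^{2}$)
$q{\left(T \right)} = - 22 T \left(2597 + T\right)$ ($q{\left(T \right)} = \left(T - \left(4 - 9 \left(-17\right)^{2}\right)\right) \left(T - 23 T\right) = \left(T + \left(-4 + 9 \cdot 289\right)\right) \left(- 22 T\right) = \left(T + \left(-4 + 2601\right)\right) \left(- 22 T\right) = \left(T + 2597\right) \left(- 22 T\right) = \left(2597 + T\right) \left(- 22 T\right) = - 22 T \left(2597 + T\right)$)
$-190195 - q{\left(166 \right)} = -190195 - 22 \cdot 166 \left(-2597 - 166\right) = -190195 - 22 \cdot 166 \left(-2763\right) = -190195 - -10090476 = -190195 + 10090476 = 9900281$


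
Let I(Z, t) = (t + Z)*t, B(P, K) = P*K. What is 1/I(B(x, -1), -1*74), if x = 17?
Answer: 1/6734 ≈ 0.00014850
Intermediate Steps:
B(P, K) = K*P
I(Z, t) = t*(Z + t) (I(Z, t) = (Z + t)*t = t*(Z + t))
1/I(B(x, -1), -1*74) = 1/((-1*74)*(-1*17 - 1*74)) = 1/(-74*(-17 - 74)) = 1/(-74*(-91)) = 1/6734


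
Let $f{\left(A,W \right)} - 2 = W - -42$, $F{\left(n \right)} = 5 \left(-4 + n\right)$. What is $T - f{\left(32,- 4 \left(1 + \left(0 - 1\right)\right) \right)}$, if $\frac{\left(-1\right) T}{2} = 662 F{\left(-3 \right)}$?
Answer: $46296$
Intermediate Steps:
$F{\left(n \right)} = -20 + 5 n$
$f{\left(A,W \right)} = 44 + W$ ($f{\left(A,W \right)} = 2 + \left(W - -42\right) = 2 + \left(W + 42\right) = 2 + \left(42 + W\right) = 44 + W$)
$T = 46340$ ($T = - 2 \cdot 662 \left(-20 + 5 \left(-3\right)\right) = - 2 \cdot 662 \left(-20 - 15\right) = - 2 \cdot 662 \left(-35\right) = \left(-2\right) \left(-23170\right) = 46340$)
$T - f{\left(32,- 4 \left(1 + \left(0 - 1\right)\right) \right)} = 46340 - \left(44 - 4 \left(1 + \left(0 - 1\right)\right)\right) = 46340 - \left(44 - 4 \left(1 - 1\right)\right) = 46340 - \left(44 - 0\right) = 46340 - \left(44 + 0\right) = 46340 - 44 = 46296$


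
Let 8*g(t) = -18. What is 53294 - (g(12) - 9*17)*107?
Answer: 279623/4 ≈ 69906.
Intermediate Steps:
g(t) = -9/4 (g(t) = (⅛)*(-18) = -9/4)
53294 - (g(12) - 9*17)*107 = 53294 - (-9/4 - 9*17)*107 = 53294 - (-9/4 - 153)*107 = 53294 - (-621)*107/4 = 53294 - 1*(-66447/4) = 53294 + 66447/4 = 279623/4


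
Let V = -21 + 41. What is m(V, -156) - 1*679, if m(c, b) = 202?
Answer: -477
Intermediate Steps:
V = 20
m(V, -156) - 1*679 = 202 - 1*679 = 202 - 679 = -477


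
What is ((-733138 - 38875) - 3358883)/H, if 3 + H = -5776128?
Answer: 4130896/5776131 ≈ 0.71517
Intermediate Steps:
H = -5776131 (H = -3 - 5776128 = -5776131)
((-733138 - 38875) - 3358883)/H = ((-733138 - 38875) - 3358883)/(-5776131) = (-772013 - 3358883)*(-1/5776131) = -4130896*(-1/5776131) = 4130896/5776131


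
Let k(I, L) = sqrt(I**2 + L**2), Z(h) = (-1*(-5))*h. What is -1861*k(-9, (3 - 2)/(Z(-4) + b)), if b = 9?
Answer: -24193*sqrt(58)/11 ≈ -16750.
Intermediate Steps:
Z(h) = 5*h
-1861*k(-9, (3 - 2)/(Z(-4) + b)) = -1861*sqrt((-9)**2 + ((3 - 2)/(5*(-4) + 9))**2) = -1861*sqrt(81 + (1/(-20 + 9))**2) = -1861*sqrt(81 + (1/(-11))**2) = -1861*sqrt(81 + (1*(-1/11))**2) = -1861*sqrt(81 + (-1/11)**2) = -1861*sqrt(81 + 1/121) = -24193*sqrt(58)/11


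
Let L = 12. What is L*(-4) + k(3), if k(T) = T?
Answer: -45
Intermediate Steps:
L*(-4) + k(3) = 12*(-4) + 3 = -48 + 3 = -45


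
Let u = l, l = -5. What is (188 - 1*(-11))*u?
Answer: -995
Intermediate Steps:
u = -5
(188 - 1*(-11))*u = (188 - 1*(-11))*(-5) = (188 + 11)*(-5) = 199*(-5) = -995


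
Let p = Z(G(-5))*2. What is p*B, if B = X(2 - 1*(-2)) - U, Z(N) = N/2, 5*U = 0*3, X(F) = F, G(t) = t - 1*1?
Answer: -24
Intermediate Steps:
G(t) = -1 + t (G(t) = t - 1 = -1 + t)
U = 0 (U = (0*3)/5 = (1/5)*0 = 0)
Z(N) = N/2 (Z(N) = N*(1/2) = N/2)
p = -6 (p = ((-1 - 5)/2)*2 = ((1/2)*(-6))*2 = -3*2 = -6)
B = 4 (B = (2 - 1*(-2)) - 1*0 = (2 + 2) + 0 = 4 + 0 = 4)
p*B = -6*4 = -24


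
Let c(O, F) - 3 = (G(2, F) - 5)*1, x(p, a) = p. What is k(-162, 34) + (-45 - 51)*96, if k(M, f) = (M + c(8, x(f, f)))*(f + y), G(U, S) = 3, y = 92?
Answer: -29502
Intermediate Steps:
c(O, F) = 1 (c(O, F) = 3 + (3 - 5)*1 = 3 - 2*1 = 3 - 2 = 1)
k(M, f) = (1 + M)*(92 + f) (k(M, f) = (M + 1)*(f + 92) = (1 + M)*(92 + f))
k(-162, 34) + (-45 - 51)*96 = (92 + 34 + 92*(-162) - 162*34) + (-45 - 51)*96 = (92 + 34 - 14904 - 5508) - 96*96 = -20286 - 9216 = -29502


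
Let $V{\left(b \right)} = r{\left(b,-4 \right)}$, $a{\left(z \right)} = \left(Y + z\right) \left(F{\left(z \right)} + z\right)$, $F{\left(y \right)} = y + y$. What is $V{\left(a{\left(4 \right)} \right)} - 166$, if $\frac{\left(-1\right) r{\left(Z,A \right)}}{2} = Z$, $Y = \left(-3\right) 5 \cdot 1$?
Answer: $98$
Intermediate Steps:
$F{\left(y \right)} = 2 y$
$Y = -15$ ($Y = \left(-15\right) 1 = -15$)
$a{\left(z \right)} = 3 z \left(-15 + z\right)$ ($a{\left(z \right)} = \left(-15 + z\right) \left(2 z + z\right) = \left(-15 + z\right) 3 z = 3 z \left(-15 + z\right)$)
$r{\left(Z,A \right)} = - 2 Z$
$V{\left(b \right)} = - 2 b$
$V{\left(a{\left(4 \right)} \right)} - 166 = - 2 \cdot 3 \cdot 4 \left(-15 + 4\right) - 166 = - 2 \cdot 3 \cdot 4 \left(-11\right) - 166 = \left(-2\right) \left(-132\right) - 166 = 264 - 166 = 98$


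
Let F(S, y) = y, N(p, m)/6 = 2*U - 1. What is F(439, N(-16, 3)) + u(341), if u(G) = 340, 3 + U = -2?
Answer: 274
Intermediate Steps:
U = -5 (U = -3 - 2 = -5)
N(p, m) = -66 (N(p, m) = 6*(2*(-5) - 1) = 6*(-10 - 1) = 6*(-11) = -66)
F(439, N(-16, 3)) + u(341) = -66 + 340 = 274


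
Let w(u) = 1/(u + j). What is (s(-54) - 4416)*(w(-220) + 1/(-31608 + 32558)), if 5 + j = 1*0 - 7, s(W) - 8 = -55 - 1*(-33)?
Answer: 159037/11020 ≈ 14.432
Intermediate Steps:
s(W) = -14 (s(W) = 8 + (-55 - 1*(-33)) = 8 + (-55 + 33) = 8 - 22 = -14)
j = -12 (j = -5 + (1*0 - 7) = -5 + (0 - 7) = -5 - 7 = -12)
w(u) = 1/(-12 + u) (w(u) = 1/(u - 12) = 1/(-12 + u))
(s(-54) - 4416)*(w(-220) + 1/(-31608 + 32558)) = (-14 - 4416)*(1/(-12 - 220) + 1/(-31608 + 32558)) = -4430*(1/(-232) + 1/950) = -4430*(-1/232 + 1/950) = -4430*(-359/110200) = 159037/11020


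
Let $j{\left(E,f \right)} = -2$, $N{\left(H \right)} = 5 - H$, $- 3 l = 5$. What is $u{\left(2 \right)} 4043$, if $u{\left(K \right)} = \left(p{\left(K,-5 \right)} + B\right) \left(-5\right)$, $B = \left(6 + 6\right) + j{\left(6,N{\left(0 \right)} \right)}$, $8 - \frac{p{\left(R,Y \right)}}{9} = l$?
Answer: $-1960855$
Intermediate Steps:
$l = - \frac{5}{3}$ ($l = \left(- \frac{1}{3}\right) 5 = - \frac{5}{3} \approx -1.6667$)
$p{\left(R,Y \right)} = 87$ ($p{\left(R,Y \right)} = 72 - -15 = 72 + 15 = 87$)
$B = 10$ ($B = \left(6 + 6\right) - 2 = 12 - 2 = 10$)
$u{\left(K \right)} = -485$ ($u{\left(K \right)} = \left(87 + 10\right) \left(-5\right) = 97 \left(-5\right) = -485$)
$u{\left(2 \right)} 4043 = \left(-485\right) 4043 = -1960855$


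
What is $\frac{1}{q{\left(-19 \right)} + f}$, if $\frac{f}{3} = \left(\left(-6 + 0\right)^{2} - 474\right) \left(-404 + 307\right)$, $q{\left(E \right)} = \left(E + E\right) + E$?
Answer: $\frac{1}{127401} \approx 7.8492 \cdot 10^{-6}$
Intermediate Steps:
$q{\left(E \right)} = 3 E$ ($q{\left(E \right)} = 2 E + E = 3 E$)
$f = 127458$ ($f = 3 \left(\left(-6 + 0\right)^{2} - 474\right) \left(-404 + 307\right) = 3 \left(\left(-6\right)^{2} - 474\right) \left(-97\right) = 3 \left(36 - 474\right) \left(-97\right) = 3 \left(\left(-438\right) \left(-97\right)\right) = 3 \cdot 42486 = 127458$)
$\frac{1}{q{\left(-19 \right)} + f} = \frac{1}{3 \left(-19\right) + 127458} = \frac{1}{-57 + 127458} = \frac{1}{127401}$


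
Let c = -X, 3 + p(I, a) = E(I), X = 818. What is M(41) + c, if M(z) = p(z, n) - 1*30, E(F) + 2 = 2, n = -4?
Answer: -851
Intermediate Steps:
E(F) = 0 (E(F) = -2 + 2 = 0)
p(I, a) = -3 (p(I, a) = -3 + 0 = -3)
M(z) = -33 (M(z) = -3 - 1*30 = -3 - 30 = -33)
c = -818 (c = -1*818 = -818)
M(41) + c = -33 - 818 = -851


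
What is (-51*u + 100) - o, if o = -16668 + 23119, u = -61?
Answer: -3240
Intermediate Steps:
o = 6451
(-51*u + 100) - o = (-51*(-61) + 100) - 1*6451 = (3111 + 100) - 6451 = 3211 - 6451 = -3240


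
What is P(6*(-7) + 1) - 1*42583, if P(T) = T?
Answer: -42624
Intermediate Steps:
P(6*(-7) + 1) - 1*42583 = (6*(-7) + 1) - 1*42583 = (-42 + 1) - 42583 = -41 - 42583 = -42624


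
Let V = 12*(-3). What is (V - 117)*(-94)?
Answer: 14382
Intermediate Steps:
V = -36
(V - 117)*(-94) = (-36 - 117)*(-94) = -153*(-94) = 14382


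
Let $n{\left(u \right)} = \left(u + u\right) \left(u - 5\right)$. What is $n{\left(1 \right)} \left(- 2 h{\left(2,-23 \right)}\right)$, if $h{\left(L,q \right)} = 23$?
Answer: $368$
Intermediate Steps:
$n{\left(u \right)} = 2 u \left(-5 + u\right)$
$n{\left(1 \right)} \left(- 2 h{\left(2,-23 \right)}\right) = 2 \cdot 1 \left(-5 + 1\right) \left(\left(-2\right) 23\right) = 2 \cdot 1 \left(-4\right) \left(-46\right) = \left(-8\right) \left(-46\right) = 368$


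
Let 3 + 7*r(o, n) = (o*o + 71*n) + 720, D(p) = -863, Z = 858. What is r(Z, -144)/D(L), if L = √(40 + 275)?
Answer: -726657/6041 ≈ -120.29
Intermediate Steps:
L = 3*√35 (L = √315 = 3*√35 ≈ 17.748)
r(o, n) = 717/7 + o²/7 + 71*n/7 (r(o, n) = -3/7 + ((o*o + 71*n) + 720)/7 = -3/7 + ((o² + 71*n) + 720)/7 = -3/7 + (720 + o² + 71*n)/7 = -3/7 + (720/7 + o²/7 + 71*n/7) = 717/7 + o²/7 + 71*n/7)
r(Z, -144)/D(L) = (717/7 + (⅐)*858² + (71/7)*(-144))/(-863) = (717/7 + (⅐)*736164 - 10224/7)*(-1/863) = (717/7 + 736164/7 - 10224/7)*(-1/863) = (726657/7)*(-1/863) = -726657/6041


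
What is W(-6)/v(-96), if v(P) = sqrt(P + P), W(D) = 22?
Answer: -11*I*sqrt(3)/12 ≈ -1.5877*I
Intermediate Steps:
v(P) = sqrt(2)*sqrt(P) (v(P) = sqrt(2*P) = sqrt(2)*sqrt(P))
W(-6)/v(-96) = 22/((sqrt(2)*sqrt(-96))) = 22/((sqrt(2)*(4*I*sqrt(6)))) = 22/((8*I*sqrt(3))) = 22*(-I*sqrt(3)/24) = -11*I*sqrt(3)/12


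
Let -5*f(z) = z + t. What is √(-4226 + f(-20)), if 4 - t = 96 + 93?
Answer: 3*I*√465 ≈ 64.692*I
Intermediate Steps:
t = -185 (t = 4 - (96 + 93) = 4 - 1*189 = 4 - 189 = -185)
f(z) = 37 - z/5 (f(z) = -(z - 185)/5 = -(-185 + z)/5 = 37 - z/5)
√(-4226 + f(-20)) = √(-4226 + (37 - ⅕*(-20))) = √(-4226 + (37 + 4)) = √(-4226 + 41) = √(-4185) = 3*I*√465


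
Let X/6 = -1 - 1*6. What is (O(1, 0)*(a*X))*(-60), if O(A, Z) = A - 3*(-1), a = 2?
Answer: 20160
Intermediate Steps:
X = -42 (X = 6*(-1 - 1*6) = 6*(-1 - 6) = 6*(-7) = -42)
O(A, Z) = 3 + A (O(A, Z) = A + 3 = 3 + A)
(O(1, 0)*(a*X))*(-60) = ((3 + 1)*(2*(-42)))*(-60) = (4*(-84))*(-60) = -336*(-60) = 20160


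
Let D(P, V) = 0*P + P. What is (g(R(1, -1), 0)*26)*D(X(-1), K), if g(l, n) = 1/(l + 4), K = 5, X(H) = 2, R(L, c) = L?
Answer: 52/5 ≈ 10.400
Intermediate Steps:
g(l, n) = 1/(4 + l)
D(P, V) = P (D(P, V) = 0 + P = P)
(g(R(1, -1), 0)*26)*D(X(-1), K) = (26/(4 + 1))*2 = (26/5)*2 = 52/5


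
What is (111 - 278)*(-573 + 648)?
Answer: -12525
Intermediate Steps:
(111 - 278)*(-573 + 648) = -167*75 = -12525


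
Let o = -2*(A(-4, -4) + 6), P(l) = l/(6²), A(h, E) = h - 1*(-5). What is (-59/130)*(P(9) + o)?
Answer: 649/104 ≈ 6.2404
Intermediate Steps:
A(h, E) = 5 + h (A(h, E) = h + 5 = 5 + h)
P(l) = l/36
o = -14 (o = -2*((5 - 4) + 6) = -2*(1 + 6) = -2*7 = -14)
(-59/130)*(P(9) + o) = (-59/130)*((1/36)*9 - 14) = (-59*1/130)*(¼ - 14) = -59/130*(-55/4) = 649/104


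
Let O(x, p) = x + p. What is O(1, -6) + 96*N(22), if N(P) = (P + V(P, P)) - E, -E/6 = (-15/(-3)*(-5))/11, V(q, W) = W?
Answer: 32009/11 ≈ 2909.9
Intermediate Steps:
O(x, p) = p + x
E = 150/11 (E = -6*-15/(-3)*(-5)/11 = -6*-15*(-1)/3*(-5)/11 = -6*-3*(-5/3)*(-5)/11 = -6*5*(-5)/11 = -(-150)/11 = -6*(-25/11) = 150/11 ≈ 13.636)
N(P) = -150/11 + 2*P (N(P) = (P + P) - 1*150/11 = 2*P - 150/11 = -150/11 + 2*P)
O(1, -6) + 96*N(22) = (-6 + 1) + 96*(-150/11 + 2*22) = -5 + 96*(-150/11 + 44) = -5 + 96*(334/11) = -5 + 32064/11 = 32009/11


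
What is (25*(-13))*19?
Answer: -6175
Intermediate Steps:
(25*(-13))*19 = -325*19 = -6175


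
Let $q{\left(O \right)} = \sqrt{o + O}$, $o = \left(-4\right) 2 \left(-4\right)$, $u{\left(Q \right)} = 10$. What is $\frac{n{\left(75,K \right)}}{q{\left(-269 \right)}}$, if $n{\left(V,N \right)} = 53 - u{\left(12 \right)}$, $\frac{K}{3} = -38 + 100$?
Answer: $- \frac{43 i \sqrt{237}}{237} \approx - 2.7932 i$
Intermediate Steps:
$K = 186$ ($K = 3 \left(-38 + 100\right) = 3 \cdot 62 = 186$)
$o = 32$ ($o = \left(-8\right) \left(-4\right) = 32$)
$q{\left(O \right)} = \sqrt{32 + O}$
$n{\left(V,N \right)} = 43$ ($n{\left(V,N \right)} = 53 - 10 = 43$)
$\frac{n{\left(75,K \right)}}{q{\left(-269 \right)}} = \frac{43}{\sqrt{32 - 269}} = \frac{43}{\sqrt{-237}} = \frac{43}{i \sqrt{237}} = 43 \left(- \frac{i \sqrt{237}}{237}\right) = - \frac{43 i \sqrt{237}}{237}$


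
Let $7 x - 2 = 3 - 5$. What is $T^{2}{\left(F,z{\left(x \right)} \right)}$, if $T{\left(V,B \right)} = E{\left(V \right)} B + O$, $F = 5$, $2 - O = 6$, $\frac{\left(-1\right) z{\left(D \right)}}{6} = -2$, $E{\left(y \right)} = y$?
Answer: $3136$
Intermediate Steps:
$x = 0$ ($x = \frac{2}{7} + \frac{3 - 5}{7} = \frac{2}{7} + \frac{1}{7} \left(-2\right) = \frac{2}{7} - \frac{2}{7} = 0$)
$z{\left(D \right)} = 12$ ($z{\left(D \right)} = \left(-6\right) \left(-2\right) = 12$)
$O = -4$ ($O = 2 - 6 = -4$)
$T{\left(V,B \right)} = -4 + B V$ ($T{\left(V,B \right)} = V B - 4 = B V - 4 = -4 + B V$)
$T^{2}{\left(F,z{\left(x \right)} \right)} = \left(-4 + 12 \cdot 5\right)^{2} = \left(-4 + 60\right)^{2} = 56^{2} = 3136$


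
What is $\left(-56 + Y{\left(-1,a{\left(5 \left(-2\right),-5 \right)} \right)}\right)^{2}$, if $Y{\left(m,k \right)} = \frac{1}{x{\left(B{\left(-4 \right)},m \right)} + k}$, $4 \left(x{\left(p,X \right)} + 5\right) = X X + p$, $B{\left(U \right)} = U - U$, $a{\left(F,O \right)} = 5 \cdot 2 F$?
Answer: $\frac{550747024}{175561} \approx 3137.1$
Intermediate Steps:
$a{\left(F,O \right)} = 10 F$
$B{\left(U \right)} = 0$
$x{\left(p,X \right)} = -5 + \frac{p}{4} + \frac{X^{2}}{4}$ ($x{\left(p,X \right)} = -5 + \frac{X X + p}{4} = -5 + \frac{X^{2} + p}{4} = -5 + \frac{p + X^{2}}{4} = -5 + \left(\frac{p}{4} + \frac{X^{2}}{4}\right) = -5 + \frac{p}{4} + \frac{X^{2}}{4}$)
$Y{\left(m,k \right)} = \frac{1}{-5 + k + \frac{m^{2}}{4}}$ ($Y{\left(m,k \right)} = \frac{1}{\left(-5 + \frac{1}{4} \cdot 0 + \frac{m^{2}}{4}\right) + k} = \frac{1}{\left(-5 + 0 + \frac{m^{2}}{4}\right) + k} = \frac{1}{\left(-5 + \frac{m^{2}}{4}\right) + k} = \frac{1}{-5 + k + \frac{m^{2}}{4}}$)
$\left(-56 + Y{\left(-1,a{\left(5 \left(-2\right),-5 \right)} \right)}\right)^{2} = \left(-56 + \frac{4}{-20 + \left(-1\right)^{2} + 4 \cdot 10 \cdot 5 \left(-2\right)}\right)^{2} = \left(-56 + \frac{4}{-20 + 1 + 4 \cdot 10 \left(-10\right)}\right)^{2} = \left(-56 + \frac{4}{-20 + 1 + 4 \left(-100\right)}\right)^{2} = \left(-56 + \frac{4}{-20 + 1 - 400}\right)^{2} = \left(-56 + \frac{4}{-419}\right)^{2} = \left(-56 + 4 \left(- \frac{1}{419}\right)\right)^{2} = \left(-56 - \frac{4}{419}\right)^{2} = \left(- \frac{23468}{419}\right)^{2} = \frac{550747024}{175561}$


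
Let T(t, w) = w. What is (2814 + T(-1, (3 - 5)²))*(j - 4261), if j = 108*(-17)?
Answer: -17181346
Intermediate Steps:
j = -1836
(2814 + T(-1, (3 - 5)²))*(j - 4261) = (2814 + (3 - 5)²)*(-1836 - 4261) = (2814 + (-2)²)*(-6097) = (2814 + 4)*(-6097) = 2818*(-6097) = -17181346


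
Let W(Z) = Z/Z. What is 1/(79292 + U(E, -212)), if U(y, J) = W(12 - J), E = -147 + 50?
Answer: 1/79293 ≈ 1.2611e-5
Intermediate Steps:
E = -97
W(Z) = 1
U(y, J) = 1
1/(79292 + U(E, -212)) = 1/(79292 + 1) = 1/79293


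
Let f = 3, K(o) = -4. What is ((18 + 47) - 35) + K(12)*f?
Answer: 18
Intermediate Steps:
((18 + 47) - 35) + K(12)*f = ((18 + 47) - 35) - 4*3 = (65 - 35) - 12 = 30 - 12 = 18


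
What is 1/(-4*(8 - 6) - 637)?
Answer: -1/645 ≈ -0.0015504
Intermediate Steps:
1/(-4*(8 - 6) - 637) = 1/(-4*2 - 637) = 1/(-8 - 637) = 1/(-645) = -1/645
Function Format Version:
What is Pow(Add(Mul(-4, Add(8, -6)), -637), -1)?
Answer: Rational(-1, 645) ≈ -0.0015504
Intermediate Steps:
Pow(Add(Mul(-4, Add(8, -6)), -637), -1) = Pow(Add(Mul(-4, 2), -637), -1) = Pow(Add(-8, -637), -1) = Pow(-645, -1) = Rational(-1, 645)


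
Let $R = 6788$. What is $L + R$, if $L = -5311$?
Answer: $1477$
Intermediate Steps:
$L + R = -5311 + 6788 = 1477$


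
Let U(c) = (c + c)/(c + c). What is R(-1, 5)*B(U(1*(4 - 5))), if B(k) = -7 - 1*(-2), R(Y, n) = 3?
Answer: -15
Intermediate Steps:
U(c) = 1 (U(c) = (2*c)/((2*c)) = (2*c)*(1/(2*c)) = 1)
B(k) = -5 (B(k) = -7 + 2 = -5)
R(-1, 5)*B(U(1*(4 - 5))) = 3*(-5) = -15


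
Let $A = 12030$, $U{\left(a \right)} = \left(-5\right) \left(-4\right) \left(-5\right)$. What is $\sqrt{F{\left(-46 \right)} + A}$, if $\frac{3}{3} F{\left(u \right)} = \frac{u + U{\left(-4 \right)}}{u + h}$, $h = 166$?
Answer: $\frac{\sqrt{10825905}}{30} \approx 109.68$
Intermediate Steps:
$U{\left(a \right)} = -100$ ($U{\left(a \right)} = 20 \left(-5\right) = -100$)
$F{\left(u \right)} = \frac{-100 + u}{166 + u}$ ($F{\left(u \right)} = \frac{u - 100}{u + 166} = \frac{-100 + u}{166 + u}$)
$\sqrt{F{\left(-46 \right)} + A} = \sqrt{\frac{-100 - 46}{166 - 46} + 12030} = \sqrt{\frac{1}{120} \left(-146\right) + 12030} = \sqrt{- \frac{73}{60} + 12030} = \sqrt{\frac{721727}{60}} = \frac{\sqrt{10825905}}{30}$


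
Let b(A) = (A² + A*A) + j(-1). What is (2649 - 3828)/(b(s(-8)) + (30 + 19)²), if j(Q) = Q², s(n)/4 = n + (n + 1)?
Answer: -1179/9602 ≈ -0.12279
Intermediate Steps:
s(n) = 4 + 8*n (s(n) = 4*(n + (n + 1)) = 4*(n + (1 + n)) = 4*(1 + 2*n) = 4 + 8*n)
b(A) = 1 + 2*A² (b(A) = (A² + A*A) + (-1)² = (A² + A²) + 1 = 2*A² + 1 = 1 + 2*A²)
(2649 - 3828)/(b(s(-8)) + (30 + 19)²) = (2649 - 3828)/((1 + 2*(4 + 8*(-8))²) + (30 + 19)²) = -1179/((1 + 2*(4 - 64)²) + 49²) = -1179/((1 + 2*(-60)²) + 2401) = -1179/((1 + 2*3600) + 2401) = -1179/((1 + 7200) + 2401) = -1179/(7201 + 2401) = -1179/9602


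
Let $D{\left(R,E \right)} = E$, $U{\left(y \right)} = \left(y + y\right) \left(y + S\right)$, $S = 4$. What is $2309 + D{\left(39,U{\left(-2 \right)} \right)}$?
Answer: $2301$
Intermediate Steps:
$U{\left(y \right)} = 2 y \left(4 + y\right)$ ($U{\left(y \right)} = \left(y + y\right) \left(y + 4\right) = 2 y \left(4 + y\right)$)
$2309 + D{\left(39,U{\left(-2 \right)} \right)} = 2309 + 2 \left(-2\right) \left(4 - 2\right) = 2309 + 2 \left(-2\right) 2 = 2309 - 8 = 2301$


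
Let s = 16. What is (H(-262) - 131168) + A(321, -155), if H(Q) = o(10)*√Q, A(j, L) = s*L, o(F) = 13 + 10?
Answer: -133648 + 23*I*√262 ≈ -1.3365e+5 + 372.29*I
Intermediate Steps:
o(F) = 23
A(j, L) = 16*L
H(Q) = 23*√Q
(H(-262) - 131168) + A(321, -155) = (23*√(-262) - 131168) + 16*(-155) = (23*(I*√262) - 131168) - 2480 = (23*I*√262 - 131168) - 2480 = (-131168 + 23*I*√262) - 2480 = -133648 + 23*I*√262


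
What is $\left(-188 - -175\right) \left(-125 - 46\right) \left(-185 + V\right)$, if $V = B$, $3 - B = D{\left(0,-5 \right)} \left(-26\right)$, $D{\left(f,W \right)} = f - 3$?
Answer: $-577980$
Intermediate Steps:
$D{\left(f,W \right)} = -3 + f$
$B = -75$ ($B = 3 - \left(-3 + 0\right) \left(-26\right) = 3 - \left(-3\right) \left(-26\right) = 3 - 78 = -75$)
$V = -75$
$\left(-188 - -175\right) \left(-125 - 46\right) \left(-185 + V\right) = \left(-188 - -175\right) \left(-125 - 46\right) \left(-185 - 75\right) = \left(-188 + 175\right) \left(-171\right) \left(-260\right) = \left(-13\right) \left(-171\right) \left(-260\right) = 2223 \left(-260\right) = -577980$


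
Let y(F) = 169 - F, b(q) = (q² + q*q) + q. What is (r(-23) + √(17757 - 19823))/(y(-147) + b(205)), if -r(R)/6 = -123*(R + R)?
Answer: -1476/3677 + I*√2066/84571 ≈ -0.40141 + 0.00053746*I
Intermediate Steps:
r(R) = 1476*R (r(R) = -(-738)*(R + R) = -(-738)*2*R = -(-1476)*R = 1476*R)
b(q) = q + 2*q² (b(q) = (q² + q²) + q = 2*q² + q = q + 2*q²)
(r(-23) + √(17757 - 19823))/(y(-147) + b(205)) = (1476*(-23) + √(17757 - 19823))/((169 - 1*(-147)) + 205*(1 + 2*205)) = (-33948 + √(-2066))/((169 + 147) + 205*(1 + 410)) = (-33948 + I*√2066)/(316 + 205*411) = (-33948 + I*√2066)/(316 + 84255) = (-33948 + I*√2066)/84571 = (-33948 + I*√2066)*(1/84571) = -1476/3677 + I*√2066/84571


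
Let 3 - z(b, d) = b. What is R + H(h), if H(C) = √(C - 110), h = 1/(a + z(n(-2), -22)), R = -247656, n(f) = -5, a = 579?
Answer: -247656 + I*√37902003/587 ≈ -2.4766e+5 + 10.488*I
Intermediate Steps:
z(b, d) = 3 - b
h = 1/587 (h = 1/(579 + (3 - 1*(-5))) = 1/(579 + (3 + 5)) = 1/(579 + 8) = 1/587 ≈ 0.0017036)
H(C) = √(-110 + C)
R + H(h) = -247656 + √(-110 + 1/587) = -247656 + √(-64569/587) = -247656 + I*√37902003/587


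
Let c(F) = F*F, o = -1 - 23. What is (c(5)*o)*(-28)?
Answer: 16800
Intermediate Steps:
o = -24
c(F) = F²
(c(5)*o)*(-28) = (5²*(-24))*(-28) = (25*(-24))*(-28) = -600*(-28) = 16800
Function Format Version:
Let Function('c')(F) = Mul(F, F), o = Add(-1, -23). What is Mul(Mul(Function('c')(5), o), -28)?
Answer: 16800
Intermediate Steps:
o = -24
Function('c')(F) = Pow(F, 2)
Mul(Mul(Function('c')(5), o), -28) = Mul(Mul(Pow(5, 2), -24), -28) = Mul(Mul(25, -24), -28) = Mul(-600, -28) = 16800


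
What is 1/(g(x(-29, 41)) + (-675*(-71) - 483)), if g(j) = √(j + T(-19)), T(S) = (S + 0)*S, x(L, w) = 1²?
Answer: 23721/1125371501 - √362/2250743002 ≈ 2.1070e-5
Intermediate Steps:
x(L, w) = 1
T(S) = S² (T(S) = S*S = S²)
g(j) = √(361 + j) (g(j) = √(j + (-19)²) = √(j + 361) = √(361 + j))
1/(g(x(-29, 41)) + (-675*(-71) - 483)) = 1/(√(361 + 1) + (-675*(-71) - 483)) = 1/(√362 + (47925 - 483)) = 1/(√362 + 47442) = 1/(47442 + √362)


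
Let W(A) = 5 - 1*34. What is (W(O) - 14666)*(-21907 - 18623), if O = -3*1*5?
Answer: 595588350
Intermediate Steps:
O = -15 (O = -3*5 = -15)
W(A) = -29 (W(A) = 5 - 34 = -29)
(W(O) - 14666)*(-21907 - 18623) = (-29 - 14666)*(-21907 - 18623) = -14695*(-40530) = 595588350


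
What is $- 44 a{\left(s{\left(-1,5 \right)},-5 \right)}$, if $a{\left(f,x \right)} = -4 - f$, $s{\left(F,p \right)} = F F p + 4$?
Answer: $572$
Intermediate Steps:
$s{\left(F,p \right)} = 4 + p F^{2}$ ($s{\left(F,p \right)} = F^{2} p + 4 = p F^{2} + 4 = 4 + p F^{2}$)
$- 44 a{\left(s{\left(-1,5 \right)},-5 \right)} = - 44 \left(-4 - \left(4 + 5 \left(-1\right)^{2}\right)\right) = - 44 \left(-4 - \left(4 + 5 \cdot 1\right)\right) = - 44 \left(-4 - \left(4 + 5\right)\right) = - 44 \left(-4 - 9\right) = \left(-44\right) \left(-13\right) = 572$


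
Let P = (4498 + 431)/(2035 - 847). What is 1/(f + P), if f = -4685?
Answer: -396/1853617 ≈ -0.00021364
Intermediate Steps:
P = 1643/396 (P = 4929/1188 = 4929*(1/1188) = 1643/396 ≈ 4.1490)
1/(f + P) = 1/(-4685 + 1643/396) = 1/(-1853617/396) = -396/1853617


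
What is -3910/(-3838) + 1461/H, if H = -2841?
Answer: 916832/1817293 ≈ 0.50450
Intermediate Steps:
-3910/(-3838) + 1461/H = -3910/(-3838) + 1461/(-2841) = -3910*(-1/3838) + 1461*(-1/2841) = 1955/1919 - 487/947 = 916832/1817293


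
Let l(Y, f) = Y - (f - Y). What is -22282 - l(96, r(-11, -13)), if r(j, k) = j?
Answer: -22485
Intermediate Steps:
l(Y, f) = -f + 2*Y (l(Y, f) = Y + (Y - f) = -f + 2*Y)
-22282 - l(96, r(-11, -13)) = -22282 - (-1*(-11) + 2*96) = -22282 - (11 + 192) = -22282 - 1*203 = -22282 - 203 = -22485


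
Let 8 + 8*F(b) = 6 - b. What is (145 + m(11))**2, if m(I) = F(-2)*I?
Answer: 21025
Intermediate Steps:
F(b) = -1/4 - b/8 (F(b) = -1 + (6 - b)/8 = -1 + (3/4 - b/8) = -1/4 - b/8)
m(I) = 0 (m(I) = (-1/4 - 1/8*(-2))*I = (-1/4 + 1/4)*I = 0*I = 0)
(145 + m(11))**2 = (145 + 0)**2 = 145**2 = 21025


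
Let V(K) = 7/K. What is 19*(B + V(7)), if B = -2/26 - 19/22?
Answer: 323/286 ≈ 1.1294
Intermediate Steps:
B = -269/286 (B = -2*1/26 - 19*1/22 = -1/13 - 19/22 = -269/286 ≈ -0.94056)
19*(B + V(7)) = 19*(-269/286 + 7/7) = 19*(-269/286 + 7*(1/7)) = 19*(-269/286 + 1) = 19*(17/286) = 323/286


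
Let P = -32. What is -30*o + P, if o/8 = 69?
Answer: -16592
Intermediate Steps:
o = 552 (o = 8*69 = 552)
-30*o + P = -30*552 - 32 = -16560 - 32 = -16592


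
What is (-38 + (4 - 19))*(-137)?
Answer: 7261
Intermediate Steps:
(-38 + (4 - 19))*(-137) = (-38 - 15)*(-137) = -53*(-137) = 7261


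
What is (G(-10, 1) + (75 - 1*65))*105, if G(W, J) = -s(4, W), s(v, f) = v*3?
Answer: -210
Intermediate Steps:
s(v, f) = 3*v
G(W, J) = -12 (G(W, J) = -3*4 = -1*12 = -12)
(G(-10, 1) + (75 - 1*65))*105 = (-12 + (75 - 1*65))*105 = (-12 + (75 - 65))*105 = (-12 + 10)*105 = -2*105 = -210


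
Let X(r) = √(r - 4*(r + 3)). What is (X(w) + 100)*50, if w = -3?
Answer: 5000 + 50*I*√3 ≈ 5000.0 + 86.603*I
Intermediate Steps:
X(r) = √(-12 - 3*r) (X(r) = √(r - 4*(3 + r)) = √(r + (-12 - 4*r)) = √(-12 - 3*r))
(X(w) + 100)*50 = (√(-12 - 3*(-3)) + 100)*50 = (√(-12 + 9) + 100)*50 = (√(-3) + 100)*50 = (I*√3 + 100)*50 = (100 + I*√3)*50 = 5000 + 50*I*√3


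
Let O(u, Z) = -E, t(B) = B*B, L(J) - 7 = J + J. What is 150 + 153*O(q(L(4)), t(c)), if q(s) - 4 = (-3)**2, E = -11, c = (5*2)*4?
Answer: 1833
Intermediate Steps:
L(J) = 7 + 2*J (L(J) = 7 + (J + J) = 7 + 2*J)
c = 40 (c = 10*4 = 40)
t(B) = B**2
q(s) = 13 (q(s) = 4 + (-3)**2 = 4 + 9 = 13)
O(u, Z) = 11 (O(u, Z) = -1*(-11) = 11)
150 + 153*O(q(L(4)), t(c)) = 150 + 153*11 = 150 + 1683 = 1833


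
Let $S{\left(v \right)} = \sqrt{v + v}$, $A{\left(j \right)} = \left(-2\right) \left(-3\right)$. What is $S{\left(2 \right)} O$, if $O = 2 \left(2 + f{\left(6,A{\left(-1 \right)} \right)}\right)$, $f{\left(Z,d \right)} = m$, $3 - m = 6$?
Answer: $-4$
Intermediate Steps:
$A{\left(j \right)} = 6$
$m = -3$ ($m = 3 - 6 = -3$)
$f{\left(Z,d \right)} = -3$
$S{\left(v \right)} = \sqrt{2} \sqrt{v}$ ($S{\left(v \right)} = \sqrt{2 v} = \sqrt{2} \sqrt{v}$)
$O = -2$ ($O = 2 \left(2 - 3\right) = 2 \left(-1\right) = -2$)
$S{\left(2 \right)} O = \sqrt{2} \sqrt{2} \left(-2\right) = 2 \left(-2\right) = -4$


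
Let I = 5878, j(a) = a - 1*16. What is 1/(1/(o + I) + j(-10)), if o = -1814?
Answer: -4064/105663 ≈ -0.038462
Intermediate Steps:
j(a) = -16 + a (j(a) = a - 16 = -16 + a)
1/(1/(o + I) + j(-10)) = 1/(1/(-1814 + 5878) + (-16 - 10)) = 1/(1/4064 - 26) = 1/(-105663/4064) = -4064/105663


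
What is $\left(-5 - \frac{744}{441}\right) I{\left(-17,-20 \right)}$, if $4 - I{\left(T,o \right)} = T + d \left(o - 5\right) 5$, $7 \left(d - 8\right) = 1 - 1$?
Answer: $- \frac{1003643}{147} \approx -6827.5$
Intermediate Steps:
$d = 8$ ($d = 8 + \frac{1 - 1}{7} = 8 + \frac{1}{7} \cdot 0 = 8 + 0 = 8$)
$I{\left(T,o \right)} = 204 - T - 40 o$ ($I{\left(T,o \right)} = 4 - \left(T + 8 \left(o - 5\right) 5\right) = 4 - \left(T + 8 \left(-5 + o\right) 5\right) = 4 - \left(T + \left(-40 + 8 o\right) 5\right) = 4 - \left(T + \left(-200 + 40 o\right)\right) = 4 - \left(-200 + T + 40 o\right) = 204 - T - 40 o$)
$\left(-5 - \frac{744}{441}\right) I{\left(-17,-20 \right)} = \left(-5 - \frac{744}{441}\right) \left(204 - -17 - -800\right) = \left(-5 - \frac{248}{147}\right) \left(204 + 17 + 800\right) = \left(-5 - \frac{248}{147}\right) 1021 = \left(- \frac{983}{147}\right) 1021 = - \frac{1003643}{147}$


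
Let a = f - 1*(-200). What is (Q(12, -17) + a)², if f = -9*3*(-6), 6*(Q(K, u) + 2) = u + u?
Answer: 1129969/9 ≈ 1.2555e+5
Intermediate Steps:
Q(K, u) = -2 + u/3 (Q(K, u) = -2 + (u + u)/6 = -2 + (2*u)/6 = -2 + u/3)
f = 162 (f = -27*(-6) = 162)
a = 362 (a = 162 - 1*(-200) = 162 + 200 = 362)
(Q(12, -17) + a)² = ((-2 + (⅓)*(-17)) + 362)² = ((-2 - 17/3) + 362)² = (-23/3 + 362)² = (1063/3)² = 1129969/9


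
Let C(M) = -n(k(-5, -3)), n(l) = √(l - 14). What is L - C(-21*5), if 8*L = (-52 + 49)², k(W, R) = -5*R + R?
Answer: 9/8 + I*√2 ≈ 1.125 + 1.4142*I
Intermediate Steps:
k(W, R) = -4*R
n(l) = √(-14 + l)
C(M) = -I*√2 (C(M) = -√(-14 - 4*(-3)) = -√(-14 + 12) = -√(-2) = -I*√2)
L = 9/8 (L = (-52 + 49)²/8 = (⅛)*(-3)² = (⅛)*9 = 9/8 ≈ 1.1250)
L - C(-21*5) = 9/8 - (-1)*I*√2 = 9/8 + I*√2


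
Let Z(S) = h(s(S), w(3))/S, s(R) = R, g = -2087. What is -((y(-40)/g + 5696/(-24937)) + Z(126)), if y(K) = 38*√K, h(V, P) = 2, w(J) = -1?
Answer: 333911/1571031 + 76*I*√10/2087 ≈ 0.21254 + 0.11516*I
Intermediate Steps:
Z(S) = 2/S
-((y(-40)/g + 5696/(-24937)) + Z(126)) = -(((38*√(-40))/(-2087) + 5696/(-24937)) + 2/126) = -(((38*(2*I*√10))*(-1/2087) + 5696*(-1/24937)) + 2*(1/126)) = -(((76*I*√10)*(-1/2087) - 5696/24937) + 1/63) = -((-76*I*√10/2087 - 5696/24937) + 1/63) = -((-5696/24937 - 76*I*√10/2087) + 1/63) = -(-333911/1571031 - 76*I*√10/2087) = 333911/1571031 + 76*I*√10/2087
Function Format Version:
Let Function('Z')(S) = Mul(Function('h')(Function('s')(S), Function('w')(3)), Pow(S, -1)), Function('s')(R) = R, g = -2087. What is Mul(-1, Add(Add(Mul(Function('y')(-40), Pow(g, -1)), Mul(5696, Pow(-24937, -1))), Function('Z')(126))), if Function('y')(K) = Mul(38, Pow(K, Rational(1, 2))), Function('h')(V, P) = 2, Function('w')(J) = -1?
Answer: Add(Rational(333911, 1571031), Mul(Rational(76, 2087), I, Pow(10, Rational(1, 2)))) ≈ Add(0.21254, Mul(0.11516, I))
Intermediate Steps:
Function('Z')(S) = Mul(2, Pow(S, -1))
Mul(-1, Add(Add(Mul(Function('y')(-40), Pow(g, -1)), Mul(5696, Pow(-24937, -1))), Function('Z')(126))) = Mul(-1, Add(Add(Mul(Mul(38, Pow(-40, Rational(1, 2))), Pow(-2087, -1)), Mul(5696, Pow(-24937, -1))), Mul(2, Pow(126, -1)))) = Mul(-1, Add(Add(Mul(Mul(38, Mul(2, I, Pow(10, Rational(1, 2)))), Rational(-1, 2087)), Mul(5696, Rational(-1, 24937))), Mul(2, Rational(1, 126)))) = Mul(-1, Add(Add(Mul(Mul(76, I, Pow(10, Rational(1, 2))), Rational(-1, 2087)), Rational(-5696, 24937)), Rational(1, 63))) = Mul(-1, Add(Add(Mul(Rational(-76, 2087), I, Pow(10, Rational(1, 2))), Rational(-5696, 24937)), Rational(1, 63))) = Mul(-1, Add(Add(Rational(-5696, 24937), Mul(Rational(-76, 2087), I, Pow(10, Rational(1, 2)))), Rational(1, 63))) = Mul(-1, Add(Rational(-333911, 1571031), Mul(Rational(-76, 2087), I, Pow(10, Rational(1, 2))))) = Add(Rational(333911, 1571031), Mul(Rational(76, 2087), I, Pow(10, Rational(1, 2))))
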